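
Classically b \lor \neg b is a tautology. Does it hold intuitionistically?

This is the law of excluded middle, which is not intuitionistically valid.
A Kripke countermodel: worlds w0, w1; order generated by w0 \le w1; atoms true at each world — w0:{}; w1:{b}.
w0 \nVdash b \lor \neg b: neither disjunct is forced at w0.
w0 lacks atom b, so w0 \nVdash b.
So the root w0 does not force the formula.

No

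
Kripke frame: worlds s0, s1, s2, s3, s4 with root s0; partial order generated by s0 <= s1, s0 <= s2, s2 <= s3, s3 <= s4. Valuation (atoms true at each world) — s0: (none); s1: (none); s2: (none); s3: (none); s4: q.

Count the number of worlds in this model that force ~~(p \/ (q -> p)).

s0: does not force it — s0 ||-/- ~~(p \/ (q -> p)) since s2 is accessible from s0 and s2 ||- ~(p \/ (q -> p)).
s1: forces it.
s2: does not force it.
s3: does not force it.
s4: does not force it.
Worlds forcing the formula: {s1}.

1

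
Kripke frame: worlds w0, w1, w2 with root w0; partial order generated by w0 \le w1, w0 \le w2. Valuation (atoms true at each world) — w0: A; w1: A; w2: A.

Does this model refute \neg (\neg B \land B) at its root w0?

No

w0 \Vdash \neg (\neg B \land B): no world accessible from w0 forces \neg B \land B.
So the root w0 forces \neg (\neg B \land B); the model is not a countermodel.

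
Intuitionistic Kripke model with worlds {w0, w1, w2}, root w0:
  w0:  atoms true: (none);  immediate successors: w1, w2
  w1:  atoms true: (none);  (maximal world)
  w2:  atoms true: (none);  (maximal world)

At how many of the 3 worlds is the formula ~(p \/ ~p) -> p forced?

3

w0: forces it.
w1: forces it.
w2: forces it.
Worlds forcing the formula: {w0, w1, w2}.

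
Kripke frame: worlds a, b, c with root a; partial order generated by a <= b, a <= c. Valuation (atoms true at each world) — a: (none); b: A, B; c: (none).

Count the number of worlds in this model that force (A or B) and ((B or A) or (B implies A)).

1

a: does not force it — a does not force (A or B) and ((B or A) or (B implies A)) since a fails A or B.
b: forces it.
c: does not force it — c does not force (A or B) and ((B or A) or (B implies A)) since c fails A or B.
Worlds forcing the formula: {b}.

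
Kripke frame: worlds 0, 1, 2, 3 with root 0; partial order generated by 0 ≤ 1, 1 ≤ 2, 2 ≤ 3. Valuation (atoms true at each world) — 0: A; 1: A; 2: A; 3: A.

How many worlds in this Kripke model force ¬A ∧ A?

0: does not force it — 0 ⊮ ¬A ∧ A since 0 fails ¬A.
1: does not force it — 1 ⊮ ¬A ∧ A since 1 fails ¬A.
2: does not force it.
3: does not force it.
Worlds forcing the formula: { }.

0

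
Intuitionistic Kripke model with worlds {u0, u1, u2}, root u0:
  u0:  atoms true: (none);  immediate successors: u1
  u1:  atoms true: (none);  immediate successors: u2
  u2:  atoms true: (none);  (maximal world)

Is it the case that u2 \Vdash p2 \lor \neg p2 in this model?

u2 \Vdash p2 \lor \neg p2 via the disjunct \neg p2.

Yes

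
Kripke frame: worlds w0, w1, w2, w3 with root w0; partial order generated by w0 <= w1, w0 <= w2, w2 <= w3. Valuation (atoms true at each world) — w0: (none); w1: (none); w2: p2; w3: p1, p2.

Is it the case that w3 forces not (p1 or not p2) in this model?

w3 does not force not (p1 or not p2) since w3 is accessible from w3 and w3 forces p1 or not p2.
w3 forces p1 or not p2 via the disjunct p1.

No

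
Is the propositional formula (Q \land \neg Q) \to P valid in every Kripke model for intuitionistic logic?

This is an instance of ex falso quodlibet, which is intuitionistically derivable.
No world can force both Q and \neg Q, so the antecedent Q \land \neg Q is never forced and the implication holds vacuously at every world.

Yes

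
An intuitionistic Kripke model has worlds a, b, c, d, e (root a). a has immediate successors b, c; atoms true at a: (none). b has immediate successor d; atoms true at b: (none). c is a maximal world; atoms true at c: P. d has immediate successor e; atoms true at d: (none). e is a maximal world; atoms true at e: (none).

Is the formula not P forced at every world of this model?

Not every world: a does not force not P.
a does not force not P since c is accessible from a and c forces P.

No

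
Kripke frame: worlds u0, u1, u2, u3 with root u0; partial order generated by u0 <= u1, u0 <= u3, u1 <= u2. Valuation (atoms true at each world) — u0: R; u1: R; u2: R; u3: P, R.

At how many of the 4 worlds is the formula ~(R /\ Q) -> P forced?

1

u0: does not force it — u0 ||-/- ~(R /\ Q) -> P: already at u0 itself, u0 ||- ~(R /\ Q) but u0 ||-/- P.
u1: does not force it — u1 ||-/- ~(R /\ Q) -> P: already at u1 itself, u1 ||- ~(R /\ Q) but u1 ||-/- P.
u2: does not force it — u2 ||-/- ~(R /\ Q) -> P: already at u2 itself, u2 ||- ~(R /\ Q) but u2 ||-/- P.
u3: forces it.
Worlds forcing the formula: {u3}.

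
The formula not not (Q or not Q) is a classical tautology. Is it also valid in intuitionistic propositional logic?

Yes

This is the double negation of excluded middle, which is intuitionistically derivable.
Assuming not (Q or not Q): from Q we'd get Q or not Q, so not Q; but then Q or not Q again — contradiction. Hence not not (Q or not Q).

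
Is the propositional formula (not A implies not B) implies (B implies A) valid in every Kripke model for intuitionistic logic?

No

This is the converse of contraposition, which is not intuitionistically valid.
A Kripke countermodel: worlds 0, 1; order generated by 0 <= 1; atoms true at each world — 0:{B}; 1:{A,B}.
0 does not force (not A implies not B) implies (B implies A): already at 0 itself, 0 forces not A implies not B but 0 does not force B implies A.
0 does not force B implies A: already at 0 itself, 0 forces B but 0 does not force A.
0 lacks atom A, so 0 does not force A.
So the root 0 does not force the formula.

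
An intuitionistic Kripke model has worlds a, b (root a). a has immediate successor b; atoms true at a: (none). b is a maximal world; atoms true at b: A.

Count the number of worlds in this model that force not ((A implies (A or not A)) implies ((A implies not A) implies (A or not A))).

0

a: does not force it — a does not force not ((A implies (A or not A)) implies ((A implies not A) implies (A or not A))) since a is accessible from a and a forces (A implies (A or not A)) implies ((A implies not A) implies (A or not A)).
b: does not force it — b does not force not ((A implies (A or not A)) implies ((A implies not A) implies (A or not A))) since b is accessible from b and b forces (A implies (A or not A)) implies ((A implies not A) implies (A or not A)).
Worlds forcing the formula: { }.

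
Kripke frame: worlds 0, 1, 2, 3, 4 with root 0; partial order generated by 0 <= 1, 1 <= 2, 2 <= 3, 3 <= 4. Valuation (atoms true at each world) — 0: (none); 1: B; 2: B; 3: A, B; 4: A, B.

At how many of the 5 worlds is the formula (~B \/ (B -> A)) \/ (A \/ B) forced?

4

0: does not force it — 0 ||-/- (~B \/ (B -> A)) \/ (A \/ B): neither disjunct is forced at 0.
1: forces it.
2: forces it.
3: forces it.
4: forces it.
Worlds forcing the formula: {1, 2, 3, 4}.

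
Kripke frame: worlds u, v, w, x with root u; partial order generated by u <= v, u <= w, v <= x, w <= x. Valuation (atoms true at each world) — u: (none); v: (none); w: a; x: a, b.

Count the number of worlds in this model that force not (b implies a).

u: does not force it — u does not force not (b implies a) since u is accessible from u and u forces b implies a.
v: does not force it — v does not force not (b implies a) since v is accessible from v and v forces b implies a.
w: does not force it — w does not force not (b implies a) since w is accessible from w and w forces b implies a.
x: does not force it.
Worlds forcing the formula: { }.

0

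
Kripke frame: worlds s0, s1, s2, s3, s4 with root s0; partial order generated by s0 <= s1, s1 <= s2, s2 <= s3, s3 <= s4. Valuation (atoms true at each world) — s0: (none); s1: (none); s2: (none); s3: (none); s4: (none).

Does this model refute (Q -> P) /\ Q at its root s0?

Yes

s0 ||-/- (Q -> P) /\ Q since s0 fails Q.
So the root s0 does not force (Q -> P) /\ Q; the model is a countermodel.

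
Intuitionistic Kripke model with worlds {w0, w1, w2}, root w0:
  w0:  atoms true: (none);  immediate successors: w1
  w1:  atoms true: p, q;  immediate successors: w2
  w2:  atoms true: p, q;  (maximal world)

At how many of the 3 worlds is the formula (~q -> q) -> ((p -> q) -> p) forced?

w0: does not force it — w0 ||-/- (~q -> q) -> ((p -> q) -> p): already at w0 itself, w0 ||- ~q -> q but w0 ||-/- (p -> q) -> p.
w1: forces it.
w2: forces it.
Worlds forcing the formula: {w1, w2}.

2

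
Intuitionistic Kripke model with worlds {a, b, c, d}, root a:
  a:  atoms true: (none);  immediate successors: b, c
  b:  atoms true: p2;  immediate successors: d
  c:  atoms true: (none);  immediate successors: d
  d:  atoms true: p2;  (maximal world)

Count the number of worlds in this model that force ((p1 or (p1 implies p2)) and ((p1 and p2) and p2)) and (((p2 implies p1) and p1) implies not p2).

0

a: does not force it — a does not force ((p1 or (p1 implies p2)) and ((p1 and p2) and p2)) and (((p2 implies p1) and p1) implies not p2) since a fails (p1 or (p1 implies p2)) and ((p1 and p2) and p2).
b: does not force it — b does not force ((p1 or (p1 implies p2)) and ((p1 and p2) and p2)) and (((p2 implies p1) and p1) implies not p2) since b fails (p1 or (p1 implies p2)) and ((p1 and p2) and p2).
c: does not force it — c does not force ((p1 or (p1 implies p2)) and ((p1 and p2) and p2)) and (((p2 implies p1) and p1) implies not p2) since c fails (p1 or (p1 implies p2)) and ((p1 and p2) and p2).
d: does not force it.
Worlds forcing the formula: { }.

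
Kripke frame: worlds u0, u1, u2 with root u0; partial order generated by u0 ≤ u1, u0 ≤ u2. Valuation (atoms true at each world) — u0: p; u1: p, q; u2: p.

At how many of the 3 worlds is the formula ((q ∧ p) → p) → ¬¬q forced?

1

u0: does not force it — u0 ⊮ ((q ∧ p) → p) → ¬¬q: already at u0 itself, u0 ⊩ (q ∧ p) → p but u0 ⊮ ¬¬q.
u1: forces it.
u2: does not force it.
Worlds forcing the formula: {u1}.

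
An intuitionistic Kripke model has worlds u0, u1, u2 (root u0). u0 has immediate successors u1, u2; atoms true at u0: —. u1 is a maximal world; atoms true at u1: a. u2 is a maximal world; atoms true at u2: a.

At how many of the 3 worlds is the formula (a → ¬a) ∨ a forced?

u0: does not force it — u0 ⊮ (a → ¬a) ∨ a: neither disjunct is forced at u0.
u1: forces it.
u2: forces it.
Worlds forcing the formula: {u1, u2}.

2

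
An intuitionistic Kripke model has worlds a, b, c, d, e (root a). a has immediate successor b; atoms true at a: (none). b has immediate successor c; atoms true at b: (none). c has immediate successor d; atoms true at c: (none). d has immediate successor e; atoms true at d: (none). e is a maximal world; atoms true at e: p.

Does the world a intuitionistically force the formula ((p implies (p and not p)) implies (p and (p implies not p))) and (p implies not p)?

No

a does not force ((p implies (p and not p)) implies (p and (p implies not p))) and (p implies not p) since a fails p implies not p.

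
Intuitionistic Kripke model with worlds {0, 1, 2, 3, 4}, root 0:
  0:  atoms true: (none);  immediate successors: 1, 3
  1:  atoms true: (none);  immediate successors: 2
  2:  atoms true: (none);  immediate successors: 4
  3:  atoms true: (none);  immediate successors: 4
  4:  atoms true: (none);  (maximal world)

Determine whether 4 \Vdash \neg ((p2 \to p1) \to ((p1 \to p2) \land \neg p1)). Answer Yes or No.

No

4 \nVdash \neg ((p2 \to p1) \to ((p1 \to p2) \land \neg p1)) since 4 is accessible from 4 and 4 \Vdash (p2 \to p1) \to ((p1 \to p2) \land \neg p1).
4 \Vdash (p2 \to p1) \to ((p1 \to p2) \land \neg p1): every world accessible from 4 that forces p2 \to p1 (namely 4) also forces (p1 \to p2) \land \neg p1.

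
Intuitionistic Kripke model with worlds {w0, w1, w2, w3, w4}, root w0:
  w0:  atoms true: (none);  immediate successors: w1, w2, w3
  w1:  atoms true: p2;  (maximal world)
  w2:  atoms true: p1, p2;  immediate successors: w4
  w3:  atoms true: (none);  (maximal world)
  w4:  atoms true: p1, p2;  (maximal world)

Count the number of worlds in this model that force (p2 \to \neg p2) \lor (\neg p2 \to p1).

4

w0: does not force it — w0 \nVdash (p2 \to \neg p2) \lor (\neg p2 \to p1): neither disjunct is forced at w0.
w1: forces it.
w2: forces it.
w3: forces it.
w4: forces it.
Worlds forcing the formula: {w1, w2, w3, w4}.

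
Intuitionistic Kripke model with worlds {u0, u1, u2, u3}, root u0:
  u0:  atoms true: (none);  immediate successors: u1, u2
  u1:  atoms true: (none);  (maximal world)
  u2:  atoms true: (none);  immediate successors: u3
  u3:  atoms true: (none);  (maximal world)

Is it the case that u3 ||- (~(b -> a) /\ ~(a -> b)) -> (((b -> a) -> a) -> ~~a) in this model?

u3 ||- (~(b -> a) /\ ~(a -> b)) -> (((b -> a) -> a) -> ~~a) vacuously: no world accessible from u3 forces the antecedent ~(b -> a) /\ ~(a -> b).

Yes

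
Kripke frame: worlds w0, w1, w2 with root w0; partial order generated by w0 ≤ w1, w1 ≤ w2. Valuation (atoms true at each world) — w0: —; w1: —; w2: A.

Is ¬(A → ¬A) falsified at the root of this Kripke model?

w0 ⊩ ¬(A → ¬A): no world accessible from w0 forces A → ¬A.
So the root w0 forces ¬(A → ¬A); the model is not a countermodel.

No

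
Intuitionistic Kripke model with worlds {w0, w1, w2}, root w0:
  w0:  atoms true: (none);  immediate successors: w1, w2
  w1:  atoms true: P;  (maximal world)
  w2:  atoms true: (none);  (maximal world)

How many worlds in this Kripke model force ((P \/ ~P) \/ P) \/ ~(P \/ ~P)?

w0: does not force it — w0 ||-/- ((P \/ ~P) \/ P) \/ ~(P \/ ~P): neither disjunct is forced at w0.
w1: forces it.
w2: forces it.
Worlds forcing the formula: {w1, w2}.

2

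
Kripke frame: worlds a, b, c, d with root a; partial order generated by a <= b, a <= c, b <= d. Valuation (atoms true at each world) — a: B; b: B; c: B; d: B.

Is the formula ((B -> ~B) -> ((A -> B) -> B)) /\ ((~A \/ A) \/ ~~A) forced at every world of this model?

a ||- ((B -> ~B) -> ((A -> B) -> B)) /\ ((~A \/ A) \/ ~~A) since a forces both conjuncts.
Since the root a forces ((B -> ~B) -> ((A -> B) -> B)) /\ ((~A \/ A) \/ ~~A) and forcing is persistent (monotone upward), every world forces it.

Yes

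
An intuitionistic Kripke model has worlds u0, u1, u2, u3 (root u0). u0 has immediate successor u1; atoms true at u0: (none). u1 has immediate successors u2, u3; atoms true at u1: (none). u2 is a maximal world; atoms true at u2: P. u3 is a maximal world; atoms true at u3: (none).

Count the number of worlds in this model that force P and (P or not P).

u0: does not force it — u0 does not force P and (P or not P) since u0 fails P.
u1: does not force it — u1 does not force P and (P or not P) since u1 fails P.
u2: forces it.
u3: does not force it — u3 does not force P and (P or not P) since u3 fails P.
Worlds forcing the formula: {u2}.

1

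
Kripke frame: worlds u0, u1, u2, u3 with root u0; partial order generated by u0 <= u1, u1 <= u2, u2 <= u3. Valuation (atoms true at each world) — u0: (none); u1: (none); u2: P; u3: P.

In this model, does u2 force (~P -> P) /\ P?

u2 ||- (~P -> P) /\ P since u2 forces both conjuncts.

Yes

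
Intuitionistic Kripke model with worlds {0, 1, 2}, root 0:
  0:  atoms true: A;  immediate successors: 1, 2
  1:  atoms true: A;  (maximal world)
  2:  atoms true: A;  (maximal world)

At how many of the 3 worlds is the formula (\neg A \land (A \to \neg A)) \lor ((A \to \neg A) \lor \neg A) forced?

0: does not force it — 0 \nVdash (\neg A \land (A \to \neg A)) \lor ((A \to \neg A) \lor \neg A): neither disjunct is forced at 0.
1: does not force it — 1 \nVdash (\neg A \land (A \to \neg A)) \lor ((A \to \neg A) \lor \neg A): neither disjunct is forced at 1.
2: does not force it.
Worlds forcing the formula: { }.

0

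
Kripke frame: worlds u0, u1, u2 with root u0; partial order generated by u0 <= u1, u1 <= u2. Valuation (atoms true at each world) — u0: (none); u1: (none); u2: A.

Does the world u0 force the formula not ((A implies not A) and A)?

u0 forces not ((A implies not A) and A): no world accessible from u0 forces (A implies not A) and A.

Yes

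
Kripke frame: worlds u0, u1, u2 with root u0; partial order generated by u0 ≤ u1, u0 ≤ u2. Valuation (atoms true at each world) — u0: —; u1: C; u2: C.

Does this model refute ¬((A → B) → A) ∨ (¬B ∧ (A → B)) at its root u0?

u0 ⊩ ¬((A → B) → A) ∨ (¬B ∧ (A → B)) via the disjunct ¬((A → B) → A).
So the root u0 forces ¬((A → B) → A) ∨ (¬B ∧ (A → B)); the model is not a countermodel.

No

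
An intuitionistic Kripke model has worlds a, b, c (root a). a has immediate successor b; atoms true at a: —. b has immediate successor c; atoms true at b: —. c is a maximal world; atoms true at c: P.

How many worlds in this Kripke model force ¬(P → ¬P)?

3

a: forces it.
b: forces it.
c: forces it.
Worlds forcing the formula: {a, b, c}.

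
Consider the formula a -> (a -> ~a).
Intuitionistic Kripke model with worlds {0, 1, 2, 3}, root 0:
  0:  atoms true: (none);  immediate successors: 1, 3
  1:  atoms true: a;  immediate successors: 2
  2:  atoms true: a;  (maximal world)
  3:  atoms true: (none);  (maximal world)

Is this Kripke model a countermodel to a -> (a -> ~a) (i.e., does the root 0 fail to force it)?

Yes

0 ||-/- a -> (a -> ~a): at the accessible world 1, 1 ||- a but 1 ||-/- a -> ~a.
1 ||-/- a -> ~a: already at 1 itself, 1 ||- a but 1 ||-/- ~a.
1 ||-/- ~a since 1 is accessible from 1 and 1 ||- a.
So the root 0 does not force a -> (a -> ~a); the model is a countermodel.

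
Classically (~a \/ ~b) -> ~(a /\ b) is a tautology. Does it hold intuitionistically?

This is a constructively valid De Morgan direction (disjunction of negations to negated conjunction), which is intuitionistically derivable.
If ~a holds at a world then no accessible world forces a, hence none forces a /\ b; likewise for ~b.

Yes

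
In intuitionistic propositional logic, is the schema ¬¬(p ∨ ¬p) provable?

Yes

This is the double negation of excluded middle, which is intuitionistically derivable.
Assuming ¬(p ∨ ¬p): from p we'd get p ∨ ¬p, so ¬p; but then p ∨ ¬p again — contradiction. Hence ¬¬(p ∨ ¬p).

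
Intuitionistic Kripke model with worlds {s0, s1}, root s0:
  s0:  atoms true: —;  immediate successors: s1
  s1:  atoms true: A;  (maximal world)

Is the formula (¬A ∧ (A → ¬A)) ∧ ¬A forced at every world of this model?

No

Not every world: s0 ⊮ (¬A ∧ (A → ¬A)) ∧ ¬A.
s0 ⊮ (¬A ∧ (A → ¬A)) ∧ ¬A since s0 fails ¬A ∧ (A → ¬A).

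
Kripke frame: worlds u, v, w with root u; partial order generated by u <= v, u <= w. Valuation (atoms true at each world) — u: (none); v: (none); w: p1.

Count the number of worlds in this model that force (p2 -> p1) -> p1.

u: does not force it — u ||-/- (p2 -> p1) -> p1: already at u itself, u ||- p2 -> p1 but u ||-/- p1.
v: does not force it — v ||-/- (p2 -> p1) -> p1: already at v itself, v ||- p2 -> p1 but v ||-/- p1.
w: forces it.
Worlds forcing the formula: {w}.

1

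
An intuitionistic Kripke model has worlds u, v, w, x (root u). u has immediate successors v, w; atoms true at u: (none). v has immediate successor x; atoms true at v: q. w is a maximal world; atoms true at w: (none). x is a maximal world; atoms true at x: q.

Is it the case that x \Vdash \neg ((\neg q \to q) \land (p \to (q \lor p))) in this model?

x \nVdash \neg ((\neg q \to q) \land (p \to (q \lor p))) since x is accessible from x and x \Vdash (\neg q \to q) \land (p \to (q \lor p)).
x \Vdash (\neg q \to q) \land (p \to (q \lor p)) since x forces both conjuncts.

No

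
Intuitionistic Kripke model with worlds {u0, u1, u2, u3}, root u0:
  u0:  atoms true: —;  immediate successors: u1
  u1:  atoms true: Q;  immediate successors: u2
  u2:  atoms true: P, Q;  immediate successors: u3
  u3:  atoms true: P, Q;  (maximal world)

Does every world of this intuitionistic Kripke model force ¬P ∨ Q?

Not every world: u0 ⊮ ¬P ∨ Q.
u0 ⊮ ¬P ∨ Q: neither disjunct is forced at u0.
u0 ⊮ ¬P since u2 is accessible from u0 and u2 ⊩ P.

No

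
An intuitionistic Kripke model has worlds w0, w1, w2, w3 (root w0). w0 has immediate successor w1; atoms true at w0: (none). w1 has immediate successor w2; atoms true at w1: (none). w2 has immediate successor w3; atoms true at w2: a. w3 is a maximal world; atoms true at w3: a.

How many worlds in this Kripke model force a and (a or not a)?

w0: does not force it — w0 does not force a and (a or not a) since w0 fails a.
w1: does not force it — w1 does not force a and (a or not a) since w1 fails a.
w2: forces it.
w3: forces it.
Worlds forcing the formula: {w2, w3}.

2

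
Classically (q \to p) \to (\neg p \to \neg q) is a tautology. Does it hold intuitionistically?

Yes

This is the forward direction of contraposition, which is intuitionistically derivable.
Assume q \to p and \neg p. If q held then p would follow, contradicting \neg p; so \neg q.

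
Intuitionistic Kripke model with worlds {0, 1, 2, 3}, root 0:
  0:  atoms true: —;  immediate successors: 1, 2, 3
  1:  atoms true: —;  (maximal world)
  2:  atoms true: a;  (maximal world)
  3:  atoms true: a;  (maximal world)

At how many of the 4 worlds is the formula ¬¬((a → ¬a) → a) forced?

0: does not force it — 0 ⊮ ¬¬((a → ¬a) → a) since 1 is accessible from 0 and 1 ⊩ ¬((a → ¬a) → a).
1: does not force it — 1 ⊮ ¬¬((a → ¬a) → a) since 1 is accessible from 1 and 1 ⊩ ¬((a → ¬a) → a).
2: forces it.
3: forces it.
Worlds forcing the formula: {2, 3}.

2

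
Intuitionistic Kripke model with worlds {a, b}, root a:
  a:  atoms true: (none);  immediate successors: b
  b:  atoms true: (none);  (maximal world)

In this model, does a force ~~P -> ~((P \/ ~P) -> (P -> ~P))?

a ||- ~~P -> ~((P \/ ~P) -> (P -> ~P)) vacuously: no world accessible from a forces the antecedent ~~P.

Yes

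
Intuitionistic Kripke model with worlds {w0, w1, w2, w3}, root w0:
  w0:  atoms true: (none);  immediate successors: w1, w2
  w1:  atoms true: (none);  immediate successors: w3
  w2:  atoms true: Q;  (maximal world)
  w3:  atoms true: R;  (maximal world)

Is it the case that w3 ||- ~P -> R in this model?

Yes

w3 ||- ~P -> R: every world accessible from w3 that forces ~P (namely w3) also forces R.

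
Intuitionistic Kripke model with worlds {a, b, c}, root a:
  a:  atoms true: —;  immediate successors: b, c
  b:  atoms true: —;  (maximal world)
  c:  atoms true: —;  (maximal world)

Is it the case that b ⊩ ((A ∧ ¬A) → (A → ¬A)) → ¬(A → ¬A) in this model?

No

b ⊮ ((A ∧ ¬A) → (A → ¬A)) → ¬(A → ¬A): already at b itself, b ⊩ (A ∧ ¬A) → (A → ¬A) but b ⊮ ¬(A → ¬A).
b ⊮ ¬(A → ¬A) since b is accessible from b and b ⊩ A → ¬A.
b ⊩ A → ¬A vacuously: no world accessible from b forces the antecedent A.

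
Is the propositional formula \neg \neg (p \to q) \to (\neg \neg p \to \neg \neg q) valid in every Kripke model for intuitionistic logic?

This is the distribution of double negation over implication, which is intuitionistically derivable.
Assume \neg \neg (p \to q) and \neg \neg p; suppose \neg q. Then p \to q would give \neg p (by contraposition), contradicting \neg \neg p; so \neg (p \to q), contradicting \neg \neg (p \to q). Hence \neg \neg q.

Yes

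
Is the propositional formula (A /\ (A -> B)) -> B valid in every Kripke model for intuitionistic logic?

Yes

This is modus ponens in implicational form, which is intuitionistically derivable.
If a world forces A and A -> B, then applying the implication at that world (which is accessible from itself) gives B.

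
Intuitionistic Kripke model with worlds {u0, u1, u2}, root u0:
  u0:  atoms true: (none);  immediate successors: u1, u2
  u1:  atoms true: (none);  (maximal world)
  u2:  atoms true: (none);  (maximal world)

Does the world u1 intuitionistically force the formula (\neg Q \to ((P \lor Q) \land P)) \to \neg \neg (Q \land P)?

u1 \Vdash (\neg Q \to ((P \lor Q) \land P)) \to \neg \neg (Q \land P) vacuously: no world accessible from u1 forces the antecedent \neg Q \to ((P \lor Q) \land P).

Yes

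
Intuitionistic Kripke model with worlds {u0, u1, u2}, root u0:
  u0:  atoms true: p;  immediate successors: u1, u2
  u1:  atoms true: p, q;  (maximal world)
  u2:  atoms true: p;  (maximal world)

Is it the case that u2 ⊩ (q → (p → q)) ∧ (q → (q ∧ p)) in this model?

u2 ⊩ (q → (p → q)) ∧ (q → (q ∧ p)) since u2 forces both conjuncts.

Yes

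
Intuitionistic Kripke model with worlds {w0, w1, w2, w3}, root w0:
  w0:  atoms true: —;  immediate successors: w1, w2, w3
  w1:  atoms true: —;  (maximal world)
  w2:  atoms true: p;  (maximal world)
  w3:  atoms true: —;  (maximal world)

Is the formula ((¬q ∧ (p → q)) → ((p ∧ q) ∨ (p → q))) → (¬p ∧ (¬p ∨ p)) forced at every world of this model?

Not every world: w0 ⊮ ((¬q ∧ (p → q)) → ((p ∧ q) ∨ (p → q))) → (¬p ∧ (¬p ∨ p)).
w0 ⊮ ((¬q ∧ (p → q)) → ((p ∧ q) ∨ (p → q))) → (¬p ∧ (¬p ∨ p)): already at w0 itself, w0 ⊩ (¬q ∧ (p → q)) → ((p ∧ q) ∨ (p → q)) but w0 ⊮ ¬p ∧ (¬p ∨ p).
w0 ⊮ ¬p ∧ (¬p ∨ p) since w0 fails ¬p.

No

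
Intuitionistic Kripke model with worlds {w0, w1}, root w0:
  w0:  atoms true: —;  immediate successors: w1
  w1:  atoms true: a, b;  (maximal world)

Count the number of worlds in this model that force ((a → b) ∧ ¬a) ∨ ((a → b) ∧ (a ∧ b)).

w0: does not force it — w0 ⊮ ((a → b) ∧ ¬a) ∨ ((a → b) ∧ (a ∧ b)): neither disjunct is forced at w0.
w1: forces it.
Worlds forcing the formula: {w1}.

1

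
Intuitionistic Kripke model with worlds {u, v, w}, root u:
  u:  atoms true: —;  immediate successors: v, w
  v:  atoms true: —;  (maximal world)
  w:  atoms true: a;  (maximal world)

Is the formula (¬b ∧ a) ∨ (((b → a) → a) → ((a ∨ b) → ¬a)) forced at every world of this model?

No

Not every world: u ⊮ (¬b ∧ a) ∨ (((b → a) → a) → ((a ∨ b) → ¬a)).
u ⊮ (¬b ∧ a) ∨ (((b → a) → a) → ((a ∨ b) → ¬a)): neither disjunct is forced at u.
u ⊮ ¬b ∧ a since u fails a.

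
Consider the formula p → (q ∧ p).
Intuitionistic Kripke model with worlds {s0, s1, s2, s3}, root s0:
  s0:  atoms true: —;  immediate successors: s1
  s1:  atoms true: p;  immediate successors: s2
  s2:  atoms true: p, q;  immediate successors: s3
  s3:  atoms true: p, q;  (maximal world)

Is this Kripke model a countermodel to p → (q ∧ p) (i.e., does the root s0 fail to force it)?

s0 ⊮ p → (q ∧ p): at the accessible world s1, s1 ⊩ p but s1 ⊮ q ∧ p.
s1 ⊮ q ∧ p since s1 fails q.
So the root s0 does not force p → (q ∧ p); the model is a countermodel.

Yes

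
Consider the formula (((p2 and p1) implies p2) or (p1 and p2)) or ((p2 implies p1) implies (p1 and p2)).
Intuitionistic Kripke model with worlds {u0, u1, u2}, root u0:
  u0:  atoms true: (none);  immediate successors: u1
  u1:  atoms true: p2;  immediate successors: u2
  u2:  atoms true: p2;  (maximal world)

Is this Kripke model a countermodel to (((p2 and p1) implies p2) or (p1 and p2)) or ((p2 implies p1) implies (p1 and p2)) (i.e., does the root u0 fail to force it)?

No

u0 forces (((p2 and p1) implies p2) or (p1 and p2)) or ((p2 implies p1) implies (p1 and p2)) via the disjunct ((p2 and p1) implies p2) or (p1 and p2).
So the root u0 forces (((p2 and p1) implies p2) or (p1 and p2)) or ((p2 implies p1) implies (p1 and p2)); the model is not a countermodel.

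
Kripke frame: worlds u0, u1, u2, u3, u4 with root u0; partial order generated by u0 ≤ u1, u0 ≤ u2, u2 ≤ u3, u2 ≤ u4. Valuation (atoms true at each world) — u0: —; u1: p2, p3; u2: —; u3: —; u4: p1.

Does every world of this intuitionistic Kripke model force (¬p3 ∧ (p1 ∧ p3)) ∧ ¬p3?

Not every world: u0 ⊮ (¬p3 ∧ (p1 ∧ p3)) ∧ ¬p3.
u0 ⊮ (¬p3 ∧ (p1 ∧ p3)) ∧ ¬p3 since u0 fails ¬p3 ∧ (p1 ∧ p3).

No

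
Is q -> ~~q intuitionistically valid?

This is double-negation introduction, which is intuitionistically derivable.
If a world forces q then every accessible world forces q (persistence), so none forces ~q; hence ~~q.

Yes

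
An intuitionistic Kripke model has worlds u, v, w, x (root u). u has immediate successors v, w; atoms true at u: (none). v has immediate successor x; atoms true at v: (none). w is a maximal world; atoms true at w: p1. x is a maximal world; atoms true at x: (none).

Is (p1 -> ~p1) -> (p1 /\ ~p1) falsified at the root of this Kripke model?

u ||-/- (p1 -> ~p1) -> (p1 /\ ~p1): at the accessible world v, v ||- p1 -> ~p1 but v ||-/- p1 /\ ~p1.
v ||-/- p1 /\ ~p1 since v fails p1.
So the root u does not force (p1 -> ~p1) -> (p1 /\ ~p1); the model is a countermodel.

Yes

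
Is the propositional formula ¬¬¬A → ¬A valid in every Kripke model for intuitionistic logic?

This is triple-negation reduction, which is intuitionistically derivable.
Assume ¬¬¬A and suppose A. Then ¬¬A (double-negation introduction), contradicting ¬¬¬A. So ¬A.

Yes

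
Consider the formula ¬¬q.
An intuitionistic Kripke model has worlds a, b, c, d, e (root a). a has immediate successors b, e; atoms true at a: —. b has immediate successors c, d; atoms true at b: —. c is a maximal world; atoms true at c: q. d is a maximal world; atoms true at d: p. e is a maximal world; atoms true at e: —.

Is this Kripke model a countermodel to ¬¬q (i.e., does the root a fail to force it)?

a ⊮ ¬¬q since d is accessible from a and d ⊩ ¬q.
d ⊩ ¬q: no world accessible from d forces q.
So the root a does not force ¬¬q; the model is a countermodel.

Yes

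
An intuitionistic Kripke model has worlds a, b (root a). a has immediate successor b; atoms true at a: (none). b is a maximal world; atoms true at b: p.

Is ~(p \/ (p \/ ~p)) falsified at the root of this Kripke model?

Yes

a ||-/- ~(p \/ (p \/ ~p)) since b is accessible from a and b ||- p \/ (p \/ ~p).
b ||- p \/ (p \/ ~p) via the disjunct p.
So the root a does not force ~(p \/ (p \/ ~p)); the model is a countermodel.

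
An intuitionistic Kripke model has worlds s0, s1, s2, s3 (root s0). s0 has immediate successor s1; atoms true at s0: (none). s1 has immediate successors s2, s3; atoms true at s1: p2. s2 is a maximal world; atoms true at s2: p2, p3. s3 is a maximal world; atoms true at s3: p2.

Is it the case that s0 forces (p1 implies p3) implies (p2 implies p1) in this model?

No

s0 does not force (p1 implies p3) implies (p2 implies p1): already at s0 itself, s0 forces p1 implies p3 but s0 does not force p2 implies p1.
s0 does not force p2 implies p1: at the accessible world s1, s1 forces p2 but s1 does not force p1.
s1 lacks atom p1, so s1 does not force p1.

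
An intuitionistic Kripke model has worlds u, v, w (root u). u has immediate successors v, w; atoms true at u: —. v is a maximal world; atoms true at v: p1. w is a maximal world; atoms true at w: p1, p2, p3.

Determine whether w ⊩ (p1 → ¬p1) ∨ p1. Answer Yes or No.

w ⊩ (p1 → ¬p1) ∨ p1 via the disjunct p1.

Yes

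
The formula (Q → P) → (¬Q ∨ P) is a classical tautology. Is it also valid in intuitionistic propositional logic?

This is the material-implication-as-disjunction principle, which is not intuitionistically valid.
A Kripke countermodel: worlds s0, s1; order generated by s0 ≤ s1; atoms true at each world — s0:{}; s1:{P,Q}.
s0 ⊮ (Q → P) → (¬Q ∨ P): already at s0 itself, s0 ⊩ Q → P but s0 ⊮ ¬Q ∨ P.
s0 ⊮ ¬Q ∨ P: neither disjunct is forced at s0.
s0 ⊮ ¬Q since s1 is accessible from s0 and s1 ⊩ Q.
So the root s0 does not force the formula.

No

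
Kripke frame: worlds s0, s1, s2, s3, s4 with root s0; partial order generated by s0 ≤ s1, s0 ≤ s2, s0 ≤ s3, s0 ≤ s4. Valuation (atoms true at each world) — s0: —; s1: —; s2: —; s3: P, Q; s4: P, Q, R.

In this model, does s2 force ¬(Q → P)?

No

s2 ⊮ ¬(Q → P) since s2 is accessible from s2 and s2 ⊩ Q → P.
s2 ⊩ Q → P vacuously: no world accessible from s2 forces the antecedent Q.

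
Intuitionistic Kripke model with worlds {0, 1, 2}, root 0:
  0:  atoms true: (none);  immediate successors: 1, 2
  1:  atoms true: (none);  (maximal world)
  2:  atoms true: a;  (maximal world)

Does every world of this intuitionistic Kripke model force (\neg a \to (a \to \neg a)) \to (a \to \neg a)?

Not every world: 0 \nVdash (\neg a \to (a \to \neg a)) \to (a \to \neg a).
0 \nVdash (\neg a \to (a \to \neg a)) \to (a \to \neg a): already at 0 itself, 0 \Vdash \neg a \to (a \to \neg a) but 0 \nVdash a \to \neg a.
0 \nVdash a \to \neg a: at the accessible world 2, 2 \Vdash a but 2 \nVdash \neg a.
2 \nVdash \neg a since 2 is accessible from 2 and 2 \Vdash a.

No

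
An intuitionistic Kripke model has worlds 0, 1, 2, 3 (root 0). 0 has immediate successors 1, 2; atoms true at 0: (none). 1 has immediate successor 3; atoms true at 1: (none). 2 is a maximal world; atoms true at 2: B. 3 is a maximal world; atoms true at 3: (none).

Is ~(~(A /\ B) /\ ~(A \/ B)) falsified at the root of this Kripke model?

Yes

0 ||-/- ~(~(A /\ B) /\ ~(A \/ B)) since 1 is accessible from 0 and 1 ||- ~(A /\ B) /\ ~(A \/ B).
1 ||- ~(A /\ B) /\ ~(A \/ B) since 1 forces both conjuncts.
So the root 0 does not force ~(~(A /\ B) /\ ~(A \/ B)); the model is a countermodel.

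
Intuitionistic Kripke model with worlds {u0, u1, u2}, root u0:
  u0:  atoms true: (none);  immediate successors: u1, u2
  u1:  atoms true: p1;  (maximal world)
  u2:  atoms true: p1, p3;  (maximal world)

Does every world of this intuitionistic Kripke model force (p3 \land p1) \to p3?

Yes

u0 \Vdash (p3 \land p1) \to p3: every world accessible from u0 that forces p3 \land p1 (namely u2) also forces p3.
Since the root u0 forces (p3 \land p1) \to p3 and forcing is persistent (monotone upward), every world forces it.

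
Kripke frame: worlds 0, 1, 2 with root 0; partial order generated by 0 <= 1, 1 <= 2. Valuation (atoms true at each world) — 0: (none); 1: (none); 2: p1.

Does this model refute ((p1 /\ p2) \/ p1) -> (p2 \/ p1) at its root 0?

No

0 ||- ((p1 /\ p2) \/ p1) -> (p2 \/ p1): every world accessible from 0 that forces (p1 /\ p2) \/ p1 (namely 2) also forces p2 \/ p1.
So the root 0 forces ((p1 /\ p2) \/ p1) -> (p2 \/ p1); the model is not a countermodel.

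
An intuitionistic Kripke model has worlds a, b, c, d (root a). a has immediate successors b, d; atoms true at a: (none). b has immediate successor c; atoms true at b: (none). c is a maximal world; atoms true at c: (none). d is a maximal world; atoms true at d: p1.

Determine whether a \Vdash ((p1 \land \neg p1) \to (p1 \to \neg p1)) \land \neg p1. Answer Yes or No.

No

a \nVdash ((p1 \land \neg p1) \to (p1 \to \neg p1)) \land \neg p1 since a fails \neg p1.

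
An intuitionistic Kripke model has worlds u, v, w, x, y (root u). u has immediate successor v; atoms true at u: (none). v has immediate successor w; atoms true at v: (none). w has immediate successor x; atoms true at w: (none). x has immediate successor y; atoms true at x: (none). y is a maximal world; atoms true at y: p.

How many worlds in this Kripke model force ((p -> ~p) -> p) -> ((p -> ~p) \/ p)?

u: does not force it — u ||-/- ((p -> ~p) -> p) -> ((p -> ~p) \/ p): already at u itself, u ||- (p -> ~p) -> p but u ||-/- (p -> ~p) \/ p.
v: does not force it — v ||-/- ((p -> ~p) -> p) -> ((p -> ~p) \/ p): already at v itself, v ||- (p -> ~p) -> p but v ||-/- (p -> ~p) \/ p.
w: does not force it — w ||-/- ((p -> ~p) -> p) -> ((p -> ~p) \/ p): already at w itself, w ||- (p -> ~p) -> p but w ||-/- (p -> ~p) \/ p.
x: does not force it.
y: forces it.
Worlds forcing the formula: {y}.

1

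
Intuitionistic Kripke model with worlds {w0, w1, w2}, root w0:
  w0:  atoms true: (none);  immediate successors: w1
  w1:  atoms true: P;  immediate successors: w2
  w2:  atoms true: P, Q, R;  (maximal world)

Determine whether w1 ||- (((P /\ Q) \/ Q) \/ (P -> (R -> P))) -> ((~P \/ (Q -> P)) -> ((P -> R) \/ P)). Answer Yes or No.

Yes

w1 ||- (((P /\ Q) \/ Q) \/ (P -> (R -> P))) -> ((~P \/ (Q -> P)) -> ((P -> R) \/ P)): every world accessible from w1 that forces ((P /\ Q) \/ Q) \/ (P -> (R -> P)) (namely w1, w2) also forces (~P \/ (Q -> P)) -> ((P -> R) \/ P).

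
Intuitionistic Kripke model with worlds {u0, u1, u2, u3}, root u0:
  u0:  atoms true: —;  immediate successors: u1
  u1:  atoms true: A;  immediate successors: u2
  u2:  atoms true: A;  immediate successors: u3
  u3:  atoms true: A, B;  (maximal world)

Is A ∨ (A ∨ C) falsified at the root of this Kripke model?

Yes

u0 ⊮ A ∨ (A ∨ C): neither disjunct is forced at u0.
u0 lacks atom A, so u0 ⊮ A.
So the root u0 does not force A ∨ (A ∨ C); the model is a countermodel.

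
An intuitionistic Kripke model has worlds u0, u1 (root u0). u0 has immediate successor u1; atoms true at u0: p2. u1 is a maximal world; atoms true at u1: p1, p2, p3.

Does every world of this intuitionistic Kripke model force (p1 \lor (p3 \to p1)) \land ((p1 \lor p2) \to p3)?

No

Not every world: u0 \nVdash (p1 \lor (p3 \to p1)) \land ((p1 \lor p2) \to p3).
u0 \nVdash (p1 \lor (p3 \to p1)) \land ((p1 \lor p2) \to p3) since u0 fails (p1 \lor p2) \to p3.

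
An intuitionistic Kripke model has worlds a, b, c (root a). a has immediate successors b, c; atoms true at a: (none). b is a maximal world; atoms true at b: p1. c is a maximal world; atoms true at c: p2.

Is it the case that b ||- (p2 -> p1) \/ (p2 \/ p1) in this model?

Yes

b ||- (p2 -> p1) \/ (p2 \/ p1) via the disjunct p2 -> p1.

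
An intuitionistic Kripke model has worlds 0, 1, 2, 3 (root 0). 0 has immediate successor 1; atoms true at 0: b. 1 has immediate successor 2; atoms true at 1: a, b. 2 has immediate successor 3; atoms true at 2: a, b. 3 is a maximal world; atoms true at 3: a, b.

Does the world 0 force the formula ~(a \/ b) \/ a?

0 ||-/- ~(a \/ b) \/ a: neither disjunct is forced at 0.
0 ||-/- ~(a \/ b) since 0 is accessible from 0 and 0 ||- a \/ b.
0 ||- a \/ b via the disjunct b.

No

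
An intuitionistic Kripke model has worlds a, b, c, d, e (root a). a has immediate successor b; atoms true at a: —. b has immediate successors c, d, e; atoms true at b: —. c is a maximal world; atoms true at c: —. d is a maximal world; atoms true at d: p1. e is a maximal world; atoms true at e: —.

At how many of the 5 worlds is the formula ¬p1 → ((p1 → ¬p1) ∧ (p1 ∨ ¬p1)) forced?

5

a: forces it.
b: forces it.
c: forces it.
d: forces it.
e: forces it.
Worlds forcing the formula: {a, b, c, d, e}.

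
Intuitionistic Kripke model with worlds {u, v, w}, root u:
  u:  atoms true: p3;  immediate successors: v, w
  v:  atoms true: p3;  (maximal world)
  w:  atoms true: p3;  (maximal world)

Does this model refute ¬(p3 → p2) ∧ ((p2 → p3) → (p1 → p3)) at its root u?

No

u ⊩ ¬(p3 → p2) ∧ ((p2 → p3) → (p1 → p3)) since u forces both conjuncts.
So the root u forces ¬(p3 → p2) ∧ ((p2 → p3) → (p1 → p3)); the model is not a countermodel.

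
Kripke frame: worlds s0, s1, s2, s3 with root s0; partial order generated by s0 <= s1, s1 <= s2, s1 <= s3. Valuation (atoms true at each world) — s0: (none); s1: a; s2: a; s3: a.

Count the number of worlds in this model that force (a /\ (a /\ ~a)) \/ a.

3

s0: does not force it — s0 ||-/- (a /\ (a /\ ~a)) \/ a: neither disjunct is forced at s0.
s1: forces it.
s2: forces it.
s3: forces it.
Worlds forcing the formula: {s1, s2, s3}.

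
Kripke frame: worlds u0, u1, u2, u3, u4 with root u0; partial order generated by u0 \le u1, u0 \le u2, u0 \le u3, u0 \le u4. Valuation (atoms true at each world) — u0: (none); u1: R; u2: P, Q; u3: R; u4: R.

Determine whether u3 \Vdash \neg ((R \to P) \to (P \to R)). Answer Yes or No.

u3 \nVdash \neg ((R \to P) \to (P \to R)) since u3 is accessible from u3 and u3 \Vdash (R \to P) \to (P \to R).
u3 \Vdash (R \to P) \to (P \to R) vacuously: no world accessible from u3 forces the antecedent R \to P.

No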